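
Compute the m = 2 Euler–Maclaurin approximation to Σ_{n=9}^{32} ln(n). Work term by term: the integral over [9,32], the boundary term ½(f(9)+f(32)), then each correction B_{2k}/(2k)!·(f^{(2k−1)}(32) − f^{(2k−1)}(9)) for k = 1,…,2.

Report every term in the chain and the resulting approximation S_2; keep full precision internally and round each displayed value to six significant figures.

Integral: ∫_9^32 ln(x) dx = 68.1285.
½[f(9) + f(32)] = ½[2.19722 + 3.46574] = 2.83148.
Running total after boundary: 70.9600.
Order-1 term: 1/12 · (0.0312500 − 0.111111) = -0.00665509.
Running total after k=1: 70.9534.
Order-2 term: −1/720 · (6.10352e-05 − 0.00274348) = 3.72562e-06.

S_2 ≈ 70.9534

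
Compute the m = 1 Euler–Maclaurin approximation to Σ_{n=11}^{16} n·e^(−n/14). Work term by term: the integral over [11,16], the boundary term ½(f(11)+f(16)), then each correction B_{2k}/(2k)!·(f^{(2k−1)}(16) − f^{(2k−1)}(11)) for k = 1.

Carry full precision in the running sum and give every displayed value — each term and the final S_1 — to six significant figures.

S_1 ≈ 30.6333

The integral term ∫_11^16 x·e^(−x/14) dx = 25.5872.
Endpoint term: (f(11) + f(16))/2 = (5.01373 + 5.10250)/2 = 5.05812.
Integral + boundary = 30.6453.
Order-1 term: 1/12 · (-0.0455581 − 0.0976701) = -0.0119357.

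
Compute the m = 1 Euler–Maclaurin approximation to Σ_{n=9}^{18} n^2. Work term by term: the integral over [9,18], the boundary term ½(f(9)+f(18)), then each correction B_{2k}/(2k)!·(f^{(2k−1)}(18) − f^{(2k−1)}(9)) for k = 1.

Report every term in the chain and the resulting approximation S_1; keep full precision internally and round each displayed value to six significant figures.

Integral: ∫_9^18 x^2 dx = 1701.00.
Endpoint term: (f(9) + f(18))/2 = (81.0000 + 324.000)/2 = 202.500.
So far: 1903.50.
Order-1 term: 1/12 · (36.0000 − 18.0000) = 1.50000.

S_1 ≈ 1905.00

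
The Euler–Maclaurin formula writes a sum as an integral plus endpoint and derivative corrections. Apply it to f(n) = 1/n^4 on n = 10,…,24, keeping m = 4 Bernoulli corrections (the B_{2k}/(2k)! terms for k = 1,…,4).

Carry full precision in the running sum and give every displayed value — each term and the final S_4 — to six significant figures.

S_4 ≈ 0.000364003

∫_10^24 1/x^4 dx evaluates to 0.000309221.
½[f(10) + f(24)] = ½[0.000100000 + 3.01408e-06] = 5.15070e-05.
Integral + boundary = 0.000360728.
Correction k=1: B_{2}/2! · (f^{(1)}(24) − f^{(1)}(10)) = 1/12 · (-5.02347e-07 − (-4.00000e-05)) = 3.29147e-06.
Running total after k=1: 0.000364019.
Correction k=2: B_{4}/4! · (f^{(3)}(24) − f^{(3)}(10)) = −1/720 · (-2.61639e-08 − (-1.20000e-05)) = -1.66303e-08.
Running total after k=2: 0.000364003.
Correction k=3: B_{6}/6! · (f^{(5)}(24) − f^{(5)}(10)) = 1/30240 · (-2.54371e-09 − (-6.72000e-06)) = 2.22138e-10.
Running total after k=3: 0.000364003.
Correction k=4: B_{8}/8! · (f^{(7)}(24) − f^{(7)}(10)) = −1/1209600 · (-3.97455e-10 − (-6.04800e-06)) = -4.99967e-12.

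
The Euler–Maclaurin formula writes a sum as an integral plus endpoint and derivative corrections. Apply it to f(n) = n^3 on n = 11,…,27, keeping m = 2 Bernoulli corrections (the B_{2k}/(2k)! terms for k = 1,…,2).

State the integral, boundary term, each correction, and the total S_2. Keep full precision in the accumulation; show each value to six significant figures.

S_2 ≈ 139859

The integral term ∫_11^27 x^3 dx = 129200.
½[f(11) + f(27)] = ½[1331.00 + 19683.0] = 10507.0.
So far: 139707.
k=1: B_{2}/(2)! × [f^{(1)}(27) − f^{(1)}(11)] = 1/12 × (2187.00 − 363.000) = 152.000.
After k=1: 139859.
k=2: B_{4}/(4)! × [f^{(3)}(27) − f^{(3)}(11)] = −1/720 × (6.00000 − 6.00000) = 0.00000.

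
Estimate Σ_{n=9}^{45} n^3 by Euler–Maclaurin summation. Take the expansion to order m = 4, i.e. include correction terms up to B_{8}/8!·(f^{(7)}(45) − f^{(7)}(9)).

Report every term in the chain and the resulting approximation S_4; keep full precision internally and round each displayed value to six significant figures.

S_4 ≈ 1.06993e+06

Integral: ∫_9^45 x^3 dx = 1.02352e+06.
Boundary: ½(f(9) + f(45)) = ½(729.000 + 91125.0) = 45927.0.
So far: 1.06944e+06.
Correction k=1: B_{2}/2! · (f^{(1)}(45) − f^{(1)}(9)) = 1/12 · (6075.00 − 243.000) = 486.000.
Partial sum through k=1: 1.06993e+06.
Correction k=2: B_{4}/4! · (f^{(3)}(45) − f^{(3)}(9)) = −1/720 · (6.00000 − 6.00000) = 0.00000.
Partial sum through k=2: 1.06993e+06.
Correction k=3: B_{6}/6! · (f^{(5)}(45) − f^{(5)}(9)) = 1/30240 · (0.00000 − 0.00000) = 0.00000.
Partial sum through k=3: 1.06993e+06.
Correction k=4: B_{8}/8! · (f^{(7)}(45) − f^{(7)}(9)) = −1/1209600 · (0.00000 − 0.00000) = 0.00000.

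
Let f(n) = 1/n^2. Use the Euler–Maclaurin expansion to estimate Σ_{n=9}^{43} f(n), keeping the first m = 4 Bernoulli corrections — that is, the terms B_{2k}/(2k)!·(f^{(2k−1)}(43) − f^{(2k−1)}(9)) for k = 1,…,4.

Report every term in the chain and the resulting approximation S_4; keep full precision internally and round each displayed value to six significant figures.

S_4 ≈ 0.0945245

Integral: ∫_9^43 1/x^2 dx = 0.0878553.
Endpoint term: (f(9) + f(43))/2 = (0.0123457 + 0.000540833)/2 = 0.00644326.
Integral + boundary = 0.0942986.
k=1: B_{2}/(2)! × [f^{(1)}(43) − f^{(1)}(9)] = 1/12 × (-2.51550e-05 − (-0.00274348)) = 0.000226527.
Partial sum through k=1: 0.0945251.
k=2: B_{4}/(4)! × [f^{(3)}(43) − f^{(3)}(9)] = −1/720 × (-1.63256e-07 − (-0.000406442)) = -5.64276e-07.
Partial sum through k=2: 0.0945245.
k=3: B_{6}/(6)! × [f^{(5)}(43) − f^{(5)}(9)] = 1/30240 × (-2.64883e-09 − (-0.000150534)) = 4.97789e-09.
Partial sum through k=3: 0.0945245.
k=4: B_{8}/(8)! × [f^{(7)}(43) − f^{(7)}(9)] = −1/1209600 × (-8.02240e-11 − (-0.000104073)) = -8.60391e-11.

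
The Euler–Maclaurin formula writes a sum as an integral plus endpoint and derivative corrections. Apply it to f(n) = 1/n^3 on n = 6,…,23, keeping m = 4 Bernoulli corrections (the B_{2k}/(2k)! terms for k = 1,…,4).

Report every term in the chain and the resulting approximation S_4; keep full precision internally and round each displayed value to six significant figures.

S_4 ≈ 0.0154899

∫_6^23 1/x^3 dx evaluates to 0.0129437.
Boundary: ½(f(6) + f(23)) = ½(0.00462963 + 8.21895e-05) = 0.00235591.
Integral + boundary = 0.0152996.
Order-1 term: 1/12 · (-1.07204e-05 − (-0.00231481)) = 0.000192008.
Partial sum through k=1: 0.0154916.
Order-2 term: −1/720 · (-4.05307e-07 − (-0.00128601)) = -1.78556e-06.
Partial sum through k=2: 0.0154898.
Order-3 term: 1/30240 · (-3.21794e-08 − (-0.00150034)) = 4.96135e-08.
Partial sum through k=3: 0.0154899.
Order-4 term: −1/1209600 · (-4.37980e-09 − (-0.00300069)) = -2.48072e-09.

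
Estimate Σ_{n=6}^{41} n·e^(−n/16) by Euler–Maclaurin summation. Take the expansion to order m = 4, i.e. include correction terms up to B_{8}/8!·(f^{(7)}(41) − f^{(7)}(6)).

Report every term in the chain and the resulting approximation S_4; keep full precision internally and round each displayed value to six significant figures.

S_4 ≈ 175.197

The integral term ∫_6^41 x·e^(−x/16) dx = 171.600.
½[f(6) + f(41)] = ½[4.12374 + 3.16158] = 3.64266.
So far: 175.243.
Order-1 term: 1/12 · (-0.120487 − 0.429556) = -0.0458369.
After k=1: 175.197.
Order-2 term: −1/720 · (0.000131783 − 0.00704740) = 9.60502e-06.
After k=2: 175.197.
Order-3 term: 1/30240 · (2.86804e-06 − 4.85033e-05) = -1.50910e-09.
After k=3: 175.197.
Order-4 term: −1/1209600 · (2.03957e-08 − 2.71397e-07) = 2.07508e-13.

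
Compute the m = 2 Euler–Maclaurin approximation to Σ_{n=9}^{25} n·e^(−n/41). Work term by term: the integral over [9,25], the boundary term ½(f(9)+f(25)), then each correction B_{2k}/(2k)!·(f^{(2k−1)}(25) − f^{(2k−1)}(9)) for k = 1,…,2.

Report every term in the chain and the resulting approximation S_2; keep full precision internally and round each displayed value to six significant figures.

The integral term ∫_9^25 x·e^(−x/41) dx = 175.300.
Boundary: ½(f(9) + f(25)) = ½(7.22619 + 13.5871) = 10.4066.
Integral + boundary = 185.707.
Correction k=1: B_{2}/2! · (f^{(1)}(25) − f^{(1)}(9)) = 1/12 · (0.212091 − 0.626662) = -0.0345476.
After k=1: 185.672.
Correction k=2: B_{4}/4! · (f^{(3)}(25) − f^{(3)}(9)) = −1/720 · (0.000772789 − 0.00132807) = 7.71221e-07.

S_2 ≈ 185.672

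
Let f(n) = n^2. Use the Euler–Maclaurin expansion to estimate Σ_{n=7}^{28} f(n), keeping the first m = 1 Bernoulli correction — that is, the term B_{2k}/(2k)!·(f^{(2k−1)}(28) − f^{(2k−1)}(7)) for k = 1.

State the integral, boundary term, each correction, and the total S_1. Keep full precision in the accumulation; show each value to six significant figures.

Integral: ∫_7^28 x^2 dx = 7203.00.
Boundary: ½(f(7) + f(28)) = ½(49.0000 + 784.000) = 416.500.
So far: 7619.50.
k=1: B_{2}/(2)! × [f^{(1)}(28) − f^{(1)}(7)] = 1/12 × (56.0000 − 14.0000) = 3.50000.

S_1 ≈ 7623.00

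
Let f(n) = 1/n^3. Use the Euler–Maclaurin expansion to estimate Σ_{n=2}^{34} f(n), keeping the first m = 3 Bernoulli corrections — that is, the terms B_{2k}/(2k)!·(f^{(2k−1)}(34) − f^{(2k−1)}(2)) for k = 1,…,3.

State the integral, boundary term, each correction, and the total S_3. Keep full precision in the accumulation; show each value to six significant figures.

S_3 ≈ 0.201728

∫_2^34 1/x^3 dx evaluates to 0.124567.
Endpoint term: (f(2) + f(34))/2 = (0.125000 + 2.54427e-05)/2 = 0.0625127.
Integral + boundary = 0.187080.
Correction k=1: B_{2}/2! · (f^{(1)}(34) − f^{(1)}(2)) = 1/12 · (-2.24494e-06 − (-0.187500)) = 0.0156248.
Partial sum through k=1: 0.202705.
Correction k=2: B_{4}/4! · (f^{(3)}(34) − f^{(3)}(2)) = −1/720 · (-3.88399e-08 − (-0.937500)) = -0.00130208.
Partial sum through k=2: 0.201403.
Correction k=3: B_{6}/6! · (f^{(5)}(34) − f^{(5)}(2)) = 1/30240 · (-1.41114e-09 − (-9.84375)) = 0.000325521.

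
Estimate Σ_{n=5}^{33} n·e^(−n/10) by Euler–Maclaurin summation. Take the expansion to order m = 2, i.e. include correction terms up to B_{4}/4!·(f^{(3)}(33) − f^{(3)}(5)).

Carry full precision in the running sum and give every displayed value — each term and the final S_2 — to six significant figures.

S_2 ≈ 77.2124

The integral term ∫_5^33 x·e^(−x/10) dx = 75.1198.
Boundary: ½(f(5) + f(33)) = ½(3.03265 + 1.21714) = 2.12490.
Running total after boundary: 77.2447.
Correction k=1: B_{2}/2! · (f^{(1)}(33) − f^{(1)}(5)) = 1/12 · (-0.0848313 − 0.303265) = -0.0323414.
Partial sum through k=1: 77.2124.
Correction k=2: B_{4}/4! · (f^{(3)}(33) − f^{(3)}(5)) = −1/720 · (-0.000110650 − 0.0151633) = 2.12138e-05.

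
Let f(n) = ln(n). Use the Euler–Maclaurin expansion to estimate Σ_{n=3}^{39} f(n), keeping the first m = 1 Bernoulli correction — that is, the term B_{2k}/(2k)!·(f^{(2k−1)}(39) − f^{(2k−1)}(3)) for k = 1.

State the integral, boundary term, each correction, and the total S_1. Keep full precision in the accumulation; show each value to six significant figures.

S_1 ≈ 105.939

∫_3^39 ln(x) dx evaluates to 103.583.
Endpoint term: (f(3) + f(39))/2 = (1.09861 + 3.66356)/2 = 2.38109.
Running total after boundary: 105.964.
Order-1 term: 1/12 · (0.0256410 − 0.333333) = -0.0256410.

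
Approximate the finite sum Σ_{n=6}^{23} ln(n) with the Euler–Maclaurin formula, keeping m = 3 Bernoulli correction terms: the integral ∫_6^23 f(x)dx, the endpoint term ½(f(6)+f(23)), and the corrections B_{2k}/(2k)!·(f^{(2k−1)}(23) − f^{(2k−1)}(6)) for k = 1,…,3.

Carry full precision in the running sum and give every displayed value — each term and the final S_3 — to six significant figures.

∫_6^23 ln(x) dx evaluates to 44.3658.
½[f(6) + f(23)] = ½[1.79176 + 3.13549] = 2.46363.
Running total after boundary: 46.8294.
Order-1 term: 1/12 · (0.0434783 − 0.166667) = -0.0102657.
Running total after k=1: 46.8192.
Order-2 term: −1/720 · (0.000164379 − 0.00925926) = 1.26318e-05.
Running total after k=2: 46.8192.
Order-3 term: 1/30240 · (3.72883e-06 − 0.00308642) = -1.01941e-07.

S_3 ≈ 46.8192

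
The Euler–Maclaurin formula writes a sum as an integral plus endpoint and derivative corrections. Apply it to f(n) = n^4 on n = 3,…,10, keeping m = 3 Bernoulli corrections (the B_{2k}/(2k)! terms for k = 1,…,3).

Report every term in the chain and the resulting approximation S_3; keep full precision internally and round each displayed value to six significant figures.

Integral: ∫_3^10 x^4 dx = 19951.4.
Endpoint term: (f(3) + f(10))/2 = (81.0000 + 10000.0)/2 = 5040.50.
Integral + boundary = 24991.9.
Correction k=1: B_{2}/2! · (f^{(1)}(10) − f^{(1)}(3)) = 1/12 · (4000.00 − 108.000) = 324.333.
Running total after k=1: 25316.2.
Correction k=2: B_{4}/4! · (f^{(3)}(10) − f^{(3)}(3)) = −1/720 · (240.000 − 72.0000) = -0.233333.
Running total after k=2: 25316.0.
Correction k=3: B_{6}/6! · (f^{(5)}(10) − f^{(5)}(3)) = 1/30240 · (0.00000 − 0.00000) = 0.00000.

S_3 ≈ 25316.0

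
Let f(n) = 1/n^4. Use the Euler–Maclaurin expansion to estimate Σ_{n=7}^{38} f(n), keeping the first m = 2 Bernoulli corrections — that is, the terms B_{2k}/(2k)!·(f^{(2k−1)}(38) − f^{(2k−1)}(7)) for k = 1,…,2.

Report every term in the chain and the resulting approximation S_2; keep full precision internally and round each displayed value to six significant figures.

The integral term ∫_7^38 1/x^4 dx = 0.000965743.
½[f(7) + f(38)] = ½[0.000416493 + 4.79585e-07] = 0.000208486.
So far: 0.00117423.
k=1: B_{2}/(2)! × [f^{(1)}(38) − f^{(1)}(7)] = 1/12 × (-5.04826e-08 − (-0.000237996)) = 1.98288e-05.
Partial sum through k=1: 0.00119406.
k=2: B_{4}/(4)! × [f^{(3)}(38) − f^{(3)}(7)] = −1/720 × (-1.04881e-09 − (-0.000145712)) = -2.02376e-07.

S_2 ≈ 0.00119386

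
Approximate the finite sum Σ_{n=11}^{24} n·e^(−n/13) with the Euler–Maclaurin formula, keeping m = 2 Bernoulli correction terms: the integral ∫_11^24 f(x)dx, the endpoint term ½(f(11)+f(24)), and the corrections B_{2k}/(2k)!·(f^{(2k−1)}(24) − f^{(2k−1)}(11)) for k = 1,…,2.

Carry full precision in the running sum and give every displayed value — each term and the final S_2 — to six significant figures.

The integral term ∫_11^24 x·e^(−x/13) dx = 57.9448.
Boundary: ½(f(11) + f(24)) = ½(4.71968 + 3.78823) = 4.25396.
Running total after boundary: 62.1988.
Order-1 term: 1/12 · (-0.133560 − 0.0660095) = -0.0166308.
Partial sum through k=1: 62.1821.
Order-2 term: −1/720 · (0.00107767 − 0.00546825) = 6.09802e-06.

S_2 ≈ 62.1822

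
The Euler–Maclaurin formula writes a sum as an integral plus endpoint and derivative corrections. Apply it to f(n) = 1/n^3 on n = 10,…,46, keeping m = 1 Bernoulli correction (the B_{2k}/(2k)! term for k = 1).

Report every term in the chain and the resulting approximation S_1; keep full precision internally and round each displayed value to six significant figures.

S_1 ≈ 0.00529379

Integral: ∫_10^46 1/x^3 dx = 0.00476371.
½[f(10) + f(46)] = ½[0.00100000 + 1.02737e-05] = 0.000505137.
So far: 0.00526884.
Correction k=1: B_{2}/2! · (f^{(1)}(46) − f^{(1)}(10)) = 1/12 · (-6.70023e-07 − (-0.000300000)) = 2.49442e-05.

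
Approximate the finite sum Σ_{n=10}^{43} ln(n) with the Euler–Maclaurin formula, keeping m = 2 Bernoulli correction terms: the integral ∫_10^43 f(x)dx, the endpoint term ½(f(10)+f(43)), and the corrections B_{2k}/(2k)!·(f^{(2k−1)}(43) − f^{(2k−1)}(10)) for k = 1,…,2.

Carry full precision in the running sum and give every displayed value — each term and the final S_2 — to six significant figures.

∫_10^43 ln(x) dx evaluates to 105.706.
Boundary: ½(f(10) + f(43)) = ½(2.30259 + 3.76120) = 3.03189.
So far: 108.738.
Order-1 term: 1/12 · (0.0232558 − 0.100000) = -0.00639535.
Running total after k=1: 108.731.
Order-2 term: −1/720 · (2.51550e-05 − 0.00200000) = 2.74284e-06.

S_2 ≈ 108.731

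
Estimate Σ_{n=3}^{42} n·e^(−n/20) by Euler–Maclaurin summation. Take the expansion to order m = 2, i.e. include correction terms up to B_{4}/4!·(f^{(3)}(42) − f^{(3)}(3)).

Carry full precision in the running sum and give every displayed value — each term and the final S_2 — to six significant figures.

S_2 ≈ 247.870

Integral: ∫_3^42 x·e^(−x/20) dx = 244.080.
Endpoint term: (f(3) + f(42))/2 = (2.58212 + 5.14317)/2 = 3.86265.
So far: 247.942.
Order-1 term: 1/12 · (-0.134702 − 0.731602) = -0.0721920.
After k=1: 247.870.
Order-2 term: −1/720 · (0.000275527 − 0.00613254) = 8.13475e-06.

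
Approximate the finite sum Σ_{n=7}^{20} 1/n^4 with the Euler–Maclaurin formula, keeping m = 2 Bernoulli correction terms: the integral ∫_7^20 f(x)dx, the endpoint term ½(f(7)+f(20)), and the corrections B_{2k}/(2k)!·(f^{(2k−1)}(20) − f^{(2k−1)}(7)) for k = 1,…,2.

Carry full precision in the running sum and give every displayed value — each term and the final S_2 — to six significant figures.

S_2 ≈ 0.00116105

Integral: ∫_7^20 1/x^4 dx = 0.000930151.
Boundary: ½(f(7) + f(20)) = ½(0.000416493 + 6.25000e-06) = 0.000211372.
Integral + boundary = 0.00114152.
k=1: B_{2}/(2)! × [f^{(1)}(20) − f^{(1)}(7)] = 1/12 × (-1.25000e-06 − (-0.000237996)) = 1.97288e-05.
After k=1: 0.00116125.
k=2: B_{4}/(4)! × [f^{(3)}(20) − f^{(3)}(7)] = −1/720 × (-9.37500e-08 − (-0.000145712)) = -2.02247e-07.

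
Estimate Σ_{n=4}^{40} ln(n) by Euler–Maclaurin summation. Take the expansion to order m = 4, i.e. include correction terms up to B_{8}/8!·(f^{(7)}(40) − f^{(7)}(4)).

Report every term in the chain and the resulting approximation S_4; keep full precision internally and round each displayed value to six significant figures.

S_4 ≈ 108.529

∫_4^40 ln(x) dx evaluates to 106.010.
½[f(4) + f(40)] = ½[1.38629 + 3.68888] = 2.53759.
Running total after boundary: 108.548.
Order-1 term: 1/12 · (0.0250000 − 0.250000) = -0.0187500.
Running total after k=1: 108.529.
Order-2 term: −1/720 · (3.12500e-05 − 0.0312500) = 4.33594e-05.
Running total after k=2: 108.529.
Order-3 term: 1/30240 · (2.34375e-07 − 0.0234375) = -7.75042e-07.
Running total after k=3: 108.529.
Order-4 term: −1/1209600 · (4.39453e-09 − 0.0439453) = 3.63304e-08.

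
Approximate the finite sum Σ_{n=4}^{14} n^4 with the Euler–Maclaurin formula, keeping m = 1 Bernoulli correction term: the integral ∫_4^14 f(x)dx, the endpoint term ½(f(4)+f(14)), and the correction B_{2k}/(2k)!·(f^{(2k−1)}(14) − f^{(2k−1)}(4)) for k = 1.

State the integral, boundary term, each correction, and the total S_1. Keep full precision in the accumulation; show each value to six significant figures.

∫_4^14 x^4 dx evaluates to 107360.
Boundary: ½(f(4) + f(14)) = ½(256.000 + 38416.0) = 19336.0.
Running total after boundary: 126696.
k=1: B_{2}/(2)! × [f^{(1)}(14) − f^{(1)}(4)] = 1/12 × (10976.0 − 256.000) = 893.333.

S_1 ≈ 127589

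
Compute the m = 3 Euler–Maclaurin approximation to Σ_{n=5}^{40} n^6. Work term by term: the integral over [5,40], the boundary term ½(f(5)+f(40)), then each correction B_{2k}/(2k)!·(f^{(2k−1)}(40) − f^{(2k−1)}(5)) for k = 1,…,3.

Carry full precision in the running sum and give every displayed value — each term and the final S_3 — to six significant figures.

∫_5^40 x^6 dx evaluates to 2.34057e+10.
Boundary: ½(f(5) + f(40)) = ½(15625.0 + 4.09600e+09) = 2.04801e+09.
So far: 2.54537e+10.
k=1: B_{2}/(2)! × [f^{(1)}(40) − f^{(1)}(5)] = 1/12 × (6.14400e+08 − 18750.0) = 5.11984e+07.
Partial sum through k=1: 2.55049e+10.
k=2: B_{4}/(4)! × [f^{(3)}(40) − f^{(3)}(5)] = −1/720 × (7.68000e+06 − 15000.0) = -10645.8.
Partial sum through k=2: 2.55049e+10.
k=3: B_{6}/(6)! × [f^{(5)}(40) − f^{(5)}(5)] = 1/30240 × (28800.0 − 3600.00) = 0.833333.

S_3 ≈ 2.55049e+10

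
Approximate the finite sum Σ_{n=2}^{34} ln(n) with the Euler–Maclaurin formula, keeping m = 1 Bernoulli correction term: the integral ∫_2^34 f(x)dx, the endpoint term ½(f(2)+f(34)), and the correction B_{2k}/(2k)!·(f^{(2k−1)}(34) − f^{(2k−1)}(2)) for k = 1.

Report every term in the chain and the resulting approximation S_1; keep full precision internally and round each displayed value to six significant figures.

S_1 ≈ 88.5805

The integral term ∫_2^34 ln(x) dx = 86.5100.
Endpoint term: (f(2) + f(34))/2 = (0.693147 + 3.52636)/2 = 2.10975.
Running total after boundary: 88.6197.
Order-1 term: 1/12 · (0.0294118 − 0.500000) = -0.0392157.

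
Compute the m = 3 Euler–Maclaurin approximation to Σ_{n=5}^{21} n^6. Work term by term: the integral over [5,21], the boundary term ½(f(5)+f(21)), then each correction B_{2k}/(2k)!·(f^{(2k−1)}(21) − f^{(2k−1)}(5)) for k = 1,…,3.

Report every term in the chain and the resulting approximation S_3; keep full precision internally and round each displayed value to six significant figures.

Integral: ∫_5^21 x^6 dx = 2.57287e+08.
Endpoint term: (f(5) + f(21))/2 = (15625.0 + 8.57661e+07)/2 = 4.28909e+07.
Running total after boundary: 3.00178e+08.
k=1: B_{2}/(2)! × [f^{(1)}(21) − f^{(1)}(5)] = 1/12 × (2.45046e+07 − 18750.0) = 2.04049e+06.
Running total after k=1: 3.02219e+08.
k=2: B_{4}/(4)! × [f^{(3)}(21) − f^{(3)}(5)] = −1/720 × (1.11132e+06 − 15000.0) = -1522.67.
Running total after k=2: 3.02217e+08.
k=3: B_{6}/(6)! × [f^{(5)}(21) − f^{(5)}(5)] = 1/30240 × (15120.0 − 3600.00) = 0.380952.

S_3 ≈ 3.02217e+08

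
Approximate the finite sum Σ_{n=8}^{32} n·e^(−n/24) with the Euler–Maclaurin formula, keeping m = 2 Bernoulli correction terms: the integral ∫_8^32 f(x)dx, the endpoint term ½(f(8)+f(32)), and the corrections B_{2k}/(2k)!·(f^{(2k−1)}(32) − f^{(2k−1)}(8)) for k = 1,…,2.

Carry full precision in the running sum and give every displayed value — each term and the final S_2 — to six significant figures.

Integral: ∫_8^32 x·e^(−x/24) dx = 196.021.
½[f(8) + f(32)] = ½[5.73225 + 8.43511] = 7.08368.
So far: 203.105.
k=1: B_{2}/(2)! × [f^{(1)}(32) − f^{(1)}(8)] = 1/12 × (-0.0878657 − 0.477688) = -0.0471294.
Partial sum through k=1: 203.058.
k=2: B_{4}/(4)! × [f^{(3)}(32) − f^{(3)}(8)] = −1/720 × (0.000762723 − 0.00331727) = 3.54799e-06.

S_2 ≈ 203.058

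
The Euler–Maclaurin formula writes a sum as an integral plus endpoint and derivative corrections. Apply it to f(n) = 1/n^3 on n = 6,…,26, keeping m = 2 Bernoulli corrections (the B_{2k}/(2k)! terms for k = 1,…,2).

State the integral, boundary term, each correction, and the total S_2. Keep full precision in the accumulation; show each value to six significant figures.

∫_6^26 1/x^3 dx evaluates to 0.0131492.
Boundary: ½(f(6) + f(26)) = ½(0.00462963 + 5.68958e-05) = 0.00234326.
Integral + boundary = 0.0154925.
Order-1 term: 1/12 · (-6.56490e-06 − (-0.00231481)) = 0.000192354.
Partial sum through k=1: 0.0156849.
Order-2 term: −1/720 · (-1.94228e-07 − (-0.00128601)) = -1.78585e-06.

S_2 ≈ 0.0156831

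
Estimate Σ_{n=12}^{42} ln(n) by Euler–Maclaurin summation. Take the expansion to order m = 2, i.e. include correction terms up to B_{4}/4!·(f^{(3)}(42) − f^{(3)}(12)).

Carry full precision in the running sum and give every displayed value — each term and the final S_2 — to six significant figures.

Integral: ∫_12^42 ln(x) dx = 97.1632.
Boundary: ½(f(12) + f(42)) = ½(2.48491 + 3.73767) = 3.11129.
So far: 100.275.
Order-1 term: 1/12 · (0.0238095 − 0.0833333) = -0.00496032.
After k=1: 100.270.
Order-2 term: −1/720 · (2.69949e-05 − 0.00115741) = 1.57002e-06.

S_2 ≈ 100.270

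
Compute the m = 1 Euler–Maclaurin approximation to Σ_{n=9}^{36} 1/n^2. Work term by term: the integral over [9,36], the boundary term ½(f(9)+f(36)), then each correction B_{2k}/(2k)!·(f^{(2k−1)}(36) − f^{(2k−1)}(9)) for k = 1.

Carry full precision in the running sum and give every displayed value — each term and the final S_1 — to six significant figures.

The integral term ∫_9^36 1/x^2 dx = 0.0833333.
Boundary: ½(f(9) + f(36)) = ½(0.0123457 + 0.000771605) = 0.00655864.
Running total after boundary: 0.0898920.
Correction k=1: B_{2}/2! · (f^{(1)}(36) − f^{(1)}(9)) = 1/12 · (-4.28669e-05 − (-0.00274348)) = 0.000225051.

S_1 ≈ 0.0901170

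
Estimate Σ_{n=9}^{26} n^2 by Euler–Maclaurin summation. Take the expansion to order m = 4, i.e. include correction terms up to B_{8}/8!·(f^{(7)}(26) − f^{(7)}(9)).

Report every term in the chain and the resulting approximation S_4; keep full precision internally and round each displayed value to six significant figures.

∫_9^26 x^2 dx evaluates to 5615.67.
½[f(9) + f(26)] = ½[81.0000 + 676.000] = 378.500.
Running total after boundary: 5994.17.
Order-1 term: 1/12 · (52.0000 − 18.0000) = 2.83333.
After k=1: 5997.00.
Order-2 term: −1/720 · (0.00000 − 0.00000) = 0.00000.
After k=2: 5997.00.
Order-3 term: 1/30240 · (0.00000 − 0.00000) = 0.00000.
After k=3: 5997.00.
Order-4 term: −1/1209600 · (0.00000 − 0.00000) = 0.00000.

S_4 ≈ 5997.00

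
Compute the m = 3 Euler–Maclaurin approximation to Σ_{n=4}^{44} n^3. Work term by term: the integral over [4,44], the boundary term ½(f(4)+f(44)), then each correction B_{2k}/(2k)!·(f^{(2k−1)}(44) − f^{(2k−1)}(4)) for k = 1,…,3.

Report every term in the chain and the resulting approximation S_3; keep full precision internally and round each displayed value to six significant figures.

Integral: ∫_4^44 x^3 dx = 936960.
Boundary: ½(f(4) + f(44)) = ½(64.0000 + 85184.0) = 42624.0.
Integral + boundary = 979584.
Correction k=1: B_{2}/2! · (f^{(1)}(44) − f^{(1)}(4)) = 1/12 · (5808.00 − 48.0000) = 480.000.
After k=1: 980064.
Correction k=2: B_{4}/4! · (f^{(3)}(44) − f^{(3)}(4)) = −1/720 · (6.00000 − 6.00000) = 0.00000.
After k=2: 980064.
Correction k=3: B_{6}/6! · (f^{(5)}(44) − f^{(5)}(4)) = 1/30240 · (0.00000 − 0.00000) = 0.00000.

S_3 ≈ 980064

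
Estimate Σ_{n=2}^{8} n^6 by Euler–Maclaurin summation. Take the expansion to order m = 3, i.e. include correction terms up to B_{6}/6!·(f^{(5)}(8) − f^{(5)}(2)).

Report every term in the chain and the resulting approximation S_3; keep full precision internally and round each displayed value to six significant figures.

S_3 ≈ 446963

The integral term ∫_2^8 x^6 dx = 299575.
Endpoint term: (f(2) + f(8))/2 = (64.0000 + 262144)/2 = 131104.
Running total after boundary: 430679.
k=1: B_{2}/(2)! × [f^{(1)}(8) − f^{(1)}(2)] = 1/12 × (196608 − 192.000) = 16368.0.
Running total after k=1: 447047.
k=2: B_{4}/(4)! × [f^{(3)}(8) − f^{(3)}(2)] = −1/720 × (61440.0 − 960.000) = -84.0000.
Running total after k=2: 446963.
k=3: B_{6}/(6)! × [f^{(5)}(8) − f^{(5)}(2)] = 1/30240 × (5760.00 − 1440.00) = 0.142857.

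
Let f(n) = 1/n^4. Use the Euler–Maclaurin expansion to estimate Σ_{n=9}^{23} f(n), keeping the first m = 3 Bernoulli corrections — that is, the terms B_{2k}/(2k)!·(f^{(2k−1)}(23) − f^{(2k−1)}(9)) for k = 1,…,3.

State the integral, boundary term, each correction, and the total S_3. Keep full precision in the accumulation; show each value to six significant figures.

∫_9^23 1/x^4 dx evaluates to 0.000429851.
Endpoint term: (f(9) + f(23))/2 = (0.000152416 + 3.57346e-06)/2 = 7.79946e-05.
So far: 0.000507845.
k=1: B_{2}/(2)! × [f^{(1)}(23) − f^{(1)}(9)] = 1/12 × (-6.21471e-07 − (-6.77404e-05)) = 5.59324e-06.
Partial sum through k=1: 0.000513439.
k=2: B_{4}/(4)! × [f^{(3)}(23) − f^{(3)}(9)] = −1/720 × (-3.52441e-08 − (-2.50890e-05)) = -3.47969e-08.
Partial sum through k=2: 0.000513404.
k=3: B_{6}/(6)! × [f^{(5)}(23) − f^{(5)}(9)] = 1/30240 × (-3.73094e-09 − (-1.73455e-05)) = 5.73471e-10.

S_3 ≈ 0.000513405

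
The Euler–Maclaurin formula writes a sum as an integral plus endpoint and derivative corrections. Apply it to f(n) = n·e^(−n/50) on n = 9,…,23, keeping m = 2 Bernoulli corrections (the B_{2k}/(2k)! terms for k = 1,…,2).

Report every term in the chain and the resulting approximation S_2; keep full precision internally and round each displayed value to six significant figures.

∫_9^23 x·e^(−x/50) dx evaluates to 159.862.
Boundary: ½(f(9) + f(23)) = ½(7.51743 + 14.5195) = 11.0185.
Running total after boundary: 170.880.
Correction k=1: B_{2}/2! · (f^{(1)}(23) − f^{(1)}(9)) = 1/12 · (0.340893 − 0.684922) = -0.0286690.
Partial sum through k=1: 170.852.
Correction k=2: B_{4}/4! · (f^{(3)}(23) − f^{(3)}(9)) = −1/720 · (0.000641384 − 0.000942185) = 4.17779e-07.

S_2 ≈ 170.852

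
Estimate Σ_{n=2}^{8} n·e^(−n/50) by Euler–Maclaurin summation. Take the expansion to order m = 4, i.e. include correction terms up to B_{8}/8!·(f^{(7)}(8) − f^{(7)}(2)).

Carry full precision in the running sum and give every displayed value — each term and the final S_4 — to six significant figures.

The integral term ∫_2^8 x·e^(−x/50) dx = 26.8356.
Endpoint term: (f(2) + f(8))/2 = (1.92158 + 6.81715)/2 = 4.36936.
Running total after boundary: 31.2049.
Correction k=1: B_{2}/2! · (f^{(1)}(8) − f^{(1)}(2)) = 1/12 · (0.715801 − 0.922358) = -0.0172131.
After k=1: 31.1877.
Correction k=2: B_{4}/4! · (f^{(3)}(8) − f^{(3)}(2)) = −1/720 · (0.000968035 − 0.00113757) = 2.35471e-07.
After k=2: 31.1877.
Correction k=3: B_{6}/6! · (f^{(5)}(8) − f^{(5)}(2)) = 1/30240 · (6.59900e-07 − 7.62482e-07) = -3.39227e-12.
After k=3: 31.1877.
Correction k=4: B_{8}/8! · (f^{(7)}(8) − f^{(7)}(2)) = −1/1209600 · (3.73034e-10 − 4.27974e-10) = 4.54196e-17.

S_4 ≈ 31.1877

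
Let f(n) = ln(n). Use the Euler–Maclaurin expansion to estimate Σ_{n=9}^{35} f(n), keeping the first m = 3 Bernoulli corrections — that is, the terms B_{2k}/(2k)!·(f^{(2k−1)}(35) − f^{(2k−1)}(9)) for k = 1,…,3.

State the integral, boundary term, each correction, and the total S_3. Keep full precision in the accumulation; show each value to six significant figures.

∫_9^35 ln(x) dx evaluates to 78.6622.
½[f(9) + f(35)] = ½[2.19722 + 3.55535] = 2.87629.
Running total after boundary: 81.5384.
Order-1 term: 1/12 · (0.0285714 − 0.111111) = -0.00687831.
After k=1: 81.5316.
Order-2 term: −1/720 · (4.66472e-05 − 0.00274348) = 3.74561e-06.
After k=2: 81.5316.
Order-3 term: 1/30240 · (4.56952e-07 − 0.000406442) = -1.34254e-08.

S_3 ≈ 81.5316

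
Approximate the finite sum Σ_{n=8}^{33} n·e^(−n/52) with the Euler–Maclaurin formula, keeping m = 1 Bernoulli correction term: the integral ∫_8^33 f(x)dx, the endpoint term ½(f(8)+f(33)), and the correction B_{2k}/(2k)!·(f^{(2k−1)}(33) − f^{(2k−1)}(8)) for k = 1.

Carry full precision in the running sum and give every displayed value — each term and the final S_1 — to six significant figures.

The integral term ∫_8^33 x·e^(−x/52) dx = 331.884.
Boundary: ½(f(8) + f(33)) = ½(6.85923 + 17.4946) = 12.1769.
Integral + boundary = 344.061.
k=1: B_{2}/(2)! × [f^{(1)}(33) − f^{(1)}(8)] = 1/12 × (0.193705 − 0.725496) = -0.0443159.

S_1 ≈ 344.017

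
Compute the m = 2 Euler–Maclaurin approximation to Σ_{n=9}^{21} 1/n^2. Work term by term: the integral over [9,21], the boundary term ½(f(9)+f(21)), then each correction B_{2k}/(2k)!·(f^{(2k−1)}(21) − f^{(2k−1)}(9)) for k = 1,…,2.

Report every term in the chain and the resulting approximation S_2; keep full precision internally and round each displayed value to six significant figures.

Integral: ∫_9^21 1/x^2 dx = 0.0634921.
½[f(9) + f(21)] = ½[0.0123457 + 0.00226757] = 0.00730663.
Integral + boundary = 0.0707987.
Order-1 term: 1/12 · (-0.000215959 − (-0.00274348)) = 0.000210627.
After k=1: 0.0710093.
Order-2 term: −1/720 · (-5.87645e-06 − (-0.000406442)) = -5.56341e-07.

S_2 ≈ 0.0710088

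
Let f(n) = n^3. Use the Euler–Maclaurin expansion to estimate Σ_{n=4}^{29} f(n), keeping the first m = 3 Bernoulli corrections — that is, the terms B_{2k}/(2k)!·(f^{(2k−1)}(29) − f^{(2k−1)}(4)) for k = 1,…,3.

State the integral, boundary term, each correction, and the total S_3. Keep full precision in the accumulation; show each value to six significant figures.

S_3 ≈ 189189

∫_4^29 x^3 dx evaluates to 176756.
½[f(4) + f(29)] = ½[64.0000 + 24389.0] = 12226.5.
So far: 188983.
Order-1 term: 1/12 · (2523.00 − 48.0000) = 206.250.
Running total after k=1: 189189.
Order-2 term: −1/720 · (6.00000 − 6.00000) = 0.00000.
Running total after k=2: 189189.
Order-3 term: 1/30240 · (0.00000 − 0.00000) = 0.00000.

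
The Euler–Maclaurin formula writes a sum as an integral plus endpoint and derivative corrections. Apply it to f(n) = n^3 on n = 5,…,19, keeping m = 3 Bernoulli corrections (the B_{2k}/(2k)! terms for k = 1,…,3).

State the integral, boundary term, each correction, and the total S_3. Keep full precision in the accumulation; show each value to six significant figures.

S_3 ≈ 36000.0

∫_5^19 x^3 dx evaluates to 32424.0.
Boundary: ½(f(5) + f(19)) = ½(125.000 + 6859.00) = 3492.00.
So far: 35916.0.
k=1: B_{2}/(2)! × [f^{(1)}(19) − f^{(1)}(5)] = 1/12 × (1083.00 − 75.0000) = 84.0000.
Partial sum through k=1: 36000.0.
k=2: B_{4}/(4)! × [f^{(3)}(19) − f^{(3)}(5)] = −1/720 × (6.00000 − 6.00000) = 0.00000.
Partial sum through k=2: 36000.0.
k=3: B_{6}/(6)! × [f^{(5)}(19) − f^{(5)}(5)] = 1/30240 × (0.00000 − 0.00000) = 0.00000.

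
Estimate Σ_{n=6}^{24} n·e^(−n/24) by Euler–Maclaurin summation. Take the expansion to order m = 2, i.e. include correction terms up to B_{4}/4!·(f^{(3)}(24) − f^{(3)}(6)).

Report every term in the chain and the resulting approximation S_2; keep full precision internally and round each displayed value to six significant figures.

Integral: ∫_6^24 x·e^(−x/24) dx = 136.939.
Endpoint term: (f(6) + f(24))/2 = (4.67280 + 8.82911)/2 = 6.75096.
Integral + boundary = 143.690.
k=1: B_{2}/(2)! × [f^{(1)}(24) − f^{(1)}(6)] = 1/12 × (0.00000 − 0.584101) = -0.0486750.
After k=1: 143.642.
k=2: B_{4}/(4)! × [f^{(3)}(24) − f^{(3)}(6)] = −1/720 × (0.00127736 − 0.00371823) = 3.39010e-06.

S_2 ≈ 143.642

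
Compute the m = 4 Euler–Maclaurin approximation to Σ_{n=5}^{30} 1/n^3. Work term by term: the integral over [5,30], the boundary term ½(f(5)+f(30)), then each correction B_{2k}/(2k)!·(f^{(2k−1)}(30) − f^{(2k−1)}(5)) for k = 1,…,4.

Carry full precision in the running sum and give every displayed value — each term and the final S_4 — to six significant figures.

The integral term ∫_5^30 1/x^3 dx = 0.0194444.
Boundary: ½(f(5) + f(30)) = ½(0.00800000 + 3.70370e-05) = 0.00401852.
Integral + boundary = 0.0234630.
k=1: B_{2}/(2)! × [f^{(1)}(30) − f^{(1)}(5)] = 1/12 × (-3.70370e-06 − (-0.00480000)) = 0.000399691.
Partial sum through k=1: 0.0238627.
k=2: B_{4}/(4)! × [f^{(3)}(30) − f^{(3)}(5)] = −1/720 × (-8.23045e-08 − (-0.00384000)) = -5.33322e-06.
Partial sum through k=2: 0.0238573.
k=3: B_{6}/(6)! × [f^{(5)}(30) − f^{(5)}(5)] = 1/30240 × (-3.84088e-09 − (-0.00645120)) = 2.13333e-07.
Partial sum through k=3: 0.0238575.
k=4: B_{8}/(8)! × [f^{(7)}(30) − f^{(7)}(5)] = −1/1209600 × (-3.07270e-10 − (-0.0185795)) = -1.53600e-08.

S_4 ≈ 0.0238575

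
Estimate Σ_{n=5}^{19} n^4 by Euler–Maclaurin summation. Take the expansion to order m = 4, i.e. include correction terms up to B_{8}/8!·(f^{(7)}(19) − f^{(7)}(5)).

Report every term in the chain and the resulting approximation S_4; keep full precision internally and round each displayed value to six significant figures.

S_4 ≈ 562312

The integral term ∫_5^19 x^4 dx = 494595.
½[f(5) + f(19)] = ½[625.000 + 130321] = 65473.0.
Running total after boundary: 560068.
Correction k=1: B_{2}/2! · (f^{(1)}(19) − f^{(1)}(5)) = 1/12 · (27436.0 − 500.000) = 2244.67.
Running total after k=1: 562312.
Correction k=2: B_{4}/4! · (f^{(3)}(19) − f^{(3)}(5)) = −1/720 · (456.000 − 120.000) = -0.466667.
Running total after k=2: 562312.
Correction k=3: B_{6}/6! · (f^{(5)}(19) − f^{(5)}(5)) = 1/30240 · (0.00000 − 0.00000) = 0.00000.
Running total after k=3: 562312.
Correction k=4: B_{8}/8! · (f^{(7)}(19) − f^{(7)}(5)) = −1/1209600 · (0.00000 − 0.00000) = 0.00000.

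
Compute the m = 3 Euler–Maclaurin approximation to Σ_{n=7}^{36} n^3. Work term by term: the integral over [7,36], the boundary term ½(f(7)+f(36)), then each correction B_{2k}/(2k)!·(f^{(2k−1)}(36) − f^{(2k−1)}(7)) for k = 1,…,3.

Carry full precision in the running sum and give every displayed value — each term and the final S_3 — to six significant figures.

S_3 ≈ 443115

The integral term ∫_7^36 x^3 dx = 419304.
Boundary: ½(f(7) + f(36)) = ½(343.000 + 46656.0) = 23499.5.
Running total after boundary: 442803.
Correction k=1: B_{2}/2! · (f^{(1)}(36) − f^{(1)}(7)) = 1/12 · (3888.00 − 147.000) = 311.750.
Running total after k=1: 443115.
Correction k=2: B_{4}/4! · (f^{(3)}(36) − f^{(3)}(7)) = −1/720 · (6.00000 − 6.00000) = 0.00000.
Running total after k=2: 443115.
Correction k=3: B_{6}/6! · (f^{(5)}(36) − f^{(5)}(7)) = 1/30240 · (0.00000 − 0.00000) = 0.00000.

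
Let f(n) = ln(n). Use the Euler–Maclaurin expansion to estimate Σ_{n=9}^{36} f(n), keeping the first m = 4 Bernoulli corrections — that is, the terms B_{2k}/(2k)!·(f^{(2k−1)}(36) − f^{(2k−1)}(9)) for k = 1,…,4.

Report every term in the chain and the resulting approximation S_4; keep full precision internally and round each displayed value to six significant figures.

Integral: ∫_9^36 ln(x) dx = 82.2317.
Boundary: ½(f(9) + f(36)) = ½(2.19722 + 3.58352) = 2.89037.
Integral + boundary = 85.1220.
Correction k=1: B_{2}/2! · (f^{(1)}(36) − f^{(1)}(9)) = 1/12 · (0.0277778 − 0.111111) = -0.00694444.
Partial sum through k=1: 85.1151.
Correction k=2: B_{4}/4! · (f^{(3)}(36) − f^{(3)}(9)) = −1/720 · (4.28669e-05 − 0.00274348) = 3.75086e-06.
Partial sum through k=2: 85.1151.
Correction k=3: B_{6}/6! · (f^{(5)}(36) − f^{(5)}(9)) = 1/30240 · (3.96916e-07 − 0.000406442) = -1.34274e-08.
Partial sum through k=3: 85.1151.
Correction k=4: B_{8}/8! · (f^{(7)}(36) − f^{(7)}(9)) = −1/1209600 · (9.18787e-09 − 0.000150534) = 1.24442e-10.

S_4 ≈ 85.1151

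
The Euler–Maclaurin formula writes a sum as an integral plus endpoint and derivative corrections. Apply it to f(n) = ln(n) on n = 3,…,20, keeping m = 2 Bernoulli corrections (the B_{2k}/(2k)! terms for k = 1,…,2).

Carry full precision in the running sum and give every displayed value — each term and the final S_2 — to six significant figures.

S_2 ≈ 41.6425

The integral term ∫_3^20 ln(x) dx = 39.6188.
½[f(3) + f(20)] = ½[1.09861 + 2.99573] = 2.04717.
So far: 41.6660.
Order-1 term: 1/12 · (0.0500000 − 0.333333) = -0.0236111.
After k=1: 41.6424.
Order-2 term: −1/720 · (0.000250000 − 0.0740741) = 0.000102533.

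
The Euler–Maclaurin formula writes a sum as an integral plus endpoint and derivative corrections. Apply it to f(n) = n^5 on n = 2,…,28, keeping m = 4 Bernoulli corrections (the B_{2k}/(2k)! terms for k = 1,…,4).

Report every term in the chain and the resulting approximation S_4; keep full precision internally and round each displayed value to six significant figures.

S_4 ≈ 8.91763e+07

∫_2^28 x^5 dx evaluates to 8.03150e+07.
Boundary: ½(f(2) + f(28)) = ½(32.0000 + 1.72104e+07) = 8.60520e+06.
Integral + boundary = 8.89202e+07.
Order-1 term: 1/12 · (3.07328e+06 − 80.0000) = 256100.
After k=1: 8.91763e+07.
Order-2 term: −1/720 · (47040.0 − 240.000) = -65.0000.
After k=2: 8.91763e+07.
Order-3 term: 1/30240 · (120.000 − 120.000) = 0.00000.
After k=3: 8.91763e+07.
Order-4 term: −1/1209600 · (0.00000 − 0.00000) = 0.00000.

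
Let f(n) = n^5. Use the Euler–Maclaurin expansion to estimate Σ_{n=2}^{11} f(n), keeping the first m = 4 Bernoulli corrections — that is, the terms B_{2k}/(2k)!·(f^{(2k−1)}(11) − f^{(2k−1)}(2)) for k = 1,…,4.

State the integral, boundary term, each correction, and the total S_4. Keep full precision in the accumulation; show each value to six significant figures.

S_4 ≈ 381875

Integral: ∫_2^11 x^5 dx = 295250.
Boundary: ½(f(2) + f(11)) = ½(32.0000 + 161051) = 80541.5.
Running total after boundary: 375791.
k=1: B_{2}/(2)! × [f^{(1)}(11) − f^{(1)}(2)] = 1/12 × (73205.0 − 80.0000) = 6093.75.
After k=1: 381885.
k=2: B_{4}/(4)! × [f^{(3)}(11) − f^{(3)}(2)] = −1/720 × (7260.00 − 240.000) = -9.75000.
After k=2: 381875.
k=3: B_{6}/(6)! × [f^{(5)}(11) − f^{(5)}(2)] = 1/30240 × (120.000 − 120.000) = 0.00000.
After k=3: 381875.
k=4: B_{8}/(8)! × [f^{(7)}(11) − f^{(7)}(2)] = −1/1209600 × (0.00000 − 0.00000) = 0.00000.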